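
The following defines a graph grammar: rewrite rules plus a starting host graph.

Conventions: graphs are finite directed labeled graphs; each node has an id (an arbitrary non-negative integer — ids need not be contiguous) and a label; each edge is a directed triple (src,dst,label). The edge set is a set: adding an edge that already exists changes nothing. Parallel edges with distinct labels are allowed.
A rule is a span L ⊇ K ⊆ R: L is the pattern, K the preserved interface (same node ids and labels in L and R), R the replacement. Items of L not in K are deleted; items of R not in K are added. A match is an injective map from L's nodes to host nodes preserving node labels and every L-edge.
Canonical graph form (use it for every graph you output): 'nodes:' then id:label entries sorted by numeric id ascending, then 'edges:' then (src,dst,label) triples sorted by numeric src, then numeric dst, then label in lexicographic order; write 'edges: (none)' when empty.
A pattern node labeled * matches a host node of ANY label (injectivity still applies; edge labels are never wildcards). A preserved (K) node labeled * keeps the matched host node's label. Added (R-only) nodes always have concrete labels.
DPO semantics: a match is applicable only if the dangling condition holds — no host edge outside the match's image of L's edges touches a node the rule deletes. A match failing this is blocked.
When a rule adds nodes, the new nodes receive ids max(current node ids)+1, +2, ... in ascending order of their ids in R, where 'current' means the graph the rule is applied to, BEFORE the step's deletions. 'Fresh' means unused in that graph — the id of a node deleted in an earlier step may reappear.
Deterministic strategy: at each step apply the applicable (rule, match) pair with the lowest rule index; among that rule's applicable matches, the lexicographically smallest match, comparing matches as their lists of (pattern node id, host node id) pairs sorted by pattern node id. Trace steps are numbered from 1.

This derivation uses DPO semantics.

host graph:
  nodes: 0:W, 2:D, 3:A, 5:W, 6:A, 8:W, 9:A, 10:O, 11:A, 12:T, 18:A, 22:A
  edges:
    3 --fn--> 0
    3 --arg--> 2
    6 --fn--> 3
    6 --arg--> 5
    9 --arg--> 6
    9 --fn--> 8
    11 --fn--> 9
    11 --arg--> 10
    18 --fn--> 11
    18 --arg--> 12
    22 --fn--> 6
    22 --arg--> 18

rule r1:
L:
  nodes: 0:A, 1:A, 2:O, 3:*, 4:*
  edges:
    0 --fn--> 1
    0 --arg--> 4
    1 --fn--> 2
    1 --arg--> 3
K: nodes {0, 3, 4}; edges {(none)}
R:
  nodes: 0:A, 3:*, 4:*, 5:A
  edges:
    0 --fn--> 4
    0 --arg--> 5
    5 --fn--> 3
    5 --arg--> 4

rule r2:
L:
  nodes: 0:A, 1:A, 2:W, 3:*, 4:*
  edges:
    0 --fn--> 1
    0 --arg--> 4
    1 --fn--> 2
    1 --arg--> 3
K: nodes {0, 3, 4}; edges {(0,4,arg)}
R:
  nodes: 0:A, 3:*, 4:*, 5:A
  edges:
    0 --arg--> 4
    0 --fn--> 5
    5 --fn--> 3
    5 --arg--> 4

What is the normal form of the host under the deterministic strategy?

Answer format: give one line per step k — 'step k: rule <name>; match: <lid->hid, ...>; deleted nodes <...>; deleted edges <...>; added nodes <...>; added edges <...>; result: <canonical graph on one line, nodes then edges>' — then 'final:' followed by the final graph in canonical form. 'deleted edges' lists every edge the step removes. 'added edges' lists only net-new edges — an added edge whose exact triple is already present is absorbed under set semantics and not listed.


step 1: rule r2; match: 0->6, 1->3, 2->0, 3->2, 4->5; deleted nodes 0, 3; deleted edges (3,0,fn); (3,2,arg); (6,3,fn); added nodes 23; added edges (6,23,fn); (23,2,fn); (23,5,arg); result: nodes: 2:D, 5:W, 6:A, 8:W, 9:A, 10:O, 11:A, 12:T, 18:A, 22:A, 23:A edges: (6,5,arg); (6,23,fn); (9,6,arg); (9,8,fn); (11,9,fn); (11,10,arg); (18,11,fn); (18,12,arg); (22,6,fn); (22,18,arg); (23,2,fn); (23,5,arg)
step 2: rule r2; match: 0->11, 1->9, 2->8, 3->6, 4->10; deleted nodes 8, 9; deleted edges (9,6,arg); (9,8,fn); (11,9,fn); added nodes 24; added edges (11,24,fn); (24,6,fn); (24,10,arg); result: nodes: 2:D, 5:W, 6:A, 10:O, 11:A, 12:T, 18:A, 22:A, 23:A, 24:A edges: (6,5,arg); (6,23,fn); (11,10,arg); (11,24,fn); (18,11,fn); (18,12,arg); (22,6,fn); (22,18,arg); (23,2,fn); (23,5,arg); (24,6,fn); (24,10,arg)
final:
nodes: 2:D, 5:W, 6:A, 10:O, 11:A, 12:T, 18:A, 22:A, 23:A, 24:A
edges: (6,5,arg); (6,23,fn); (11,10,arg); (11,24,fn); (18,11,fn); (18,12,arg); (22,6,fn); (22,18,arg); (23,2,fn); (23,5,arg); (24,6,fn); (24,10,arg)


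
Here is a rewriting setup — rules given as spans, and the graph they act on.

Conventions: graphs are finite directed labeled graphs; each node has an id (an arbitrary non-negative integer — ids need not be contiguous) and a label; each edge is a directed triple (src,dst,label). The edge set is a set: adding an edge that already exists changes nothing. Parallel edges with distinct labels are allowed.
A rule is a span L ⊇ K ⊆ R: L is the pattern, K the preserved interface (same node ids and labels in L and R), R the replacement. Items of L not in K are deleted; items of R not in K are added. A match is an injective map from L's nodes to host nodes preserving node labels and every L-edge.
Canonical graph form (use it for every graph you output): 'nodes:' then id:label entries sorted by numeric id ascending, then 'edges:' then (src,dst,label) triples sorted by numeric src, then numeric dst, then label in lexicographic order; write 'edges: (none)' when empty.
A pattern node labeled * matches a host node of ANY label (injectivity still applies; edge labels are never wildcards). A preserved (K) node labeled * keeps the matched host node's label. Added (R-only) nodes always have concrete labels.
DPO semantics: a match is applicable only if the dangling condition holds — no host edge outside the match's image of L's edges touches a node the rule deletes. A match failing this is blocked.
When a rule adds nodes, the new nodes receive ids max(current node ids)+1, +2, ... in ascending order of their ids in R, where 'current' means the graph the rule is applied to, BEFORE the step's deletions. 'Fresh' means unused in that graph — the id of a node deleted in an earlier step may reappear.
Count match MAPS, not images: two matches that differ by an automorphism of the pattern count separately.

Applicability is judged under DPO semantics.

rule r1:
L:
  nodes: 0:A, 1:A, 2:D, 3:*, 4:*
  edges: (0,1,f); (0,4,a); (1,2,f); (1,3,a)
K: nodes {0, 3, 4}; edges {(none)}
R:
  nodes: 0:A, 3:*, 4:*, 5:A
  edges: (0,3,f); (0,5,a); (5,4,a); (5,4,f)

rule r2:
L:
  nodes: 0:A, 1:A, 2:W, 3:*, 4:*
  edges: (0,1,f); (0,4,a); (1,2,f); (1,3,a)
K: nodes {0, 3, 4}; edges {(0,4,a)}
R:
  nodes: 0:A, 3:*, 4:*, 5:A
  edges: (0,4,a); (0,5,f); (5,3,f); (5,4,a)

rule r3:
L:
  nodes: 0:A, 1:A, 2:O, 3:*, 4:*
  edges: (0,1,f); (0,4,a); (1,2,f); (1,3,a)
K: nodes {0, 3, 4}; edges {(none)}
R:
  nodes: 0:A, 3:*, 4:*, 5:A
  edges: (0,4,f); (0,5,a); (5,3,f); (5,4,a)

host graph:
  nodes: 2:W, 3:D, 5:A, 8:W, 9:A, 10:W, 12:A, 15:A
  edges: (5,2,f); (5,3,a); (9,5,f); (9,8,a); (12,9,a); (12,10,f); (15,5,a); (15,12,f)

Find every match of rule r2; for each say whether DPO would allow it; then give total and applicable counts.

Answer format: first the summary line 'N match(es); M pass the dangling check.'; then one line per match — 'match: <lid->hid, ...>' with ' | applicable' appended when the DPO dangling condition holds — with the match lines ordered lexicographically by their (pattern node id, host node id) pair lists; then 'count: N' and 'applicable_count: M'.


2 match(es); 1 pass the dangling check.
match: 0->9, 1->5, 2->2, 3->3, 4->8
match: 0->15, 1->12, 2->10, 3->9, 4->5 | applicable
count: 2
applicable_count: 1


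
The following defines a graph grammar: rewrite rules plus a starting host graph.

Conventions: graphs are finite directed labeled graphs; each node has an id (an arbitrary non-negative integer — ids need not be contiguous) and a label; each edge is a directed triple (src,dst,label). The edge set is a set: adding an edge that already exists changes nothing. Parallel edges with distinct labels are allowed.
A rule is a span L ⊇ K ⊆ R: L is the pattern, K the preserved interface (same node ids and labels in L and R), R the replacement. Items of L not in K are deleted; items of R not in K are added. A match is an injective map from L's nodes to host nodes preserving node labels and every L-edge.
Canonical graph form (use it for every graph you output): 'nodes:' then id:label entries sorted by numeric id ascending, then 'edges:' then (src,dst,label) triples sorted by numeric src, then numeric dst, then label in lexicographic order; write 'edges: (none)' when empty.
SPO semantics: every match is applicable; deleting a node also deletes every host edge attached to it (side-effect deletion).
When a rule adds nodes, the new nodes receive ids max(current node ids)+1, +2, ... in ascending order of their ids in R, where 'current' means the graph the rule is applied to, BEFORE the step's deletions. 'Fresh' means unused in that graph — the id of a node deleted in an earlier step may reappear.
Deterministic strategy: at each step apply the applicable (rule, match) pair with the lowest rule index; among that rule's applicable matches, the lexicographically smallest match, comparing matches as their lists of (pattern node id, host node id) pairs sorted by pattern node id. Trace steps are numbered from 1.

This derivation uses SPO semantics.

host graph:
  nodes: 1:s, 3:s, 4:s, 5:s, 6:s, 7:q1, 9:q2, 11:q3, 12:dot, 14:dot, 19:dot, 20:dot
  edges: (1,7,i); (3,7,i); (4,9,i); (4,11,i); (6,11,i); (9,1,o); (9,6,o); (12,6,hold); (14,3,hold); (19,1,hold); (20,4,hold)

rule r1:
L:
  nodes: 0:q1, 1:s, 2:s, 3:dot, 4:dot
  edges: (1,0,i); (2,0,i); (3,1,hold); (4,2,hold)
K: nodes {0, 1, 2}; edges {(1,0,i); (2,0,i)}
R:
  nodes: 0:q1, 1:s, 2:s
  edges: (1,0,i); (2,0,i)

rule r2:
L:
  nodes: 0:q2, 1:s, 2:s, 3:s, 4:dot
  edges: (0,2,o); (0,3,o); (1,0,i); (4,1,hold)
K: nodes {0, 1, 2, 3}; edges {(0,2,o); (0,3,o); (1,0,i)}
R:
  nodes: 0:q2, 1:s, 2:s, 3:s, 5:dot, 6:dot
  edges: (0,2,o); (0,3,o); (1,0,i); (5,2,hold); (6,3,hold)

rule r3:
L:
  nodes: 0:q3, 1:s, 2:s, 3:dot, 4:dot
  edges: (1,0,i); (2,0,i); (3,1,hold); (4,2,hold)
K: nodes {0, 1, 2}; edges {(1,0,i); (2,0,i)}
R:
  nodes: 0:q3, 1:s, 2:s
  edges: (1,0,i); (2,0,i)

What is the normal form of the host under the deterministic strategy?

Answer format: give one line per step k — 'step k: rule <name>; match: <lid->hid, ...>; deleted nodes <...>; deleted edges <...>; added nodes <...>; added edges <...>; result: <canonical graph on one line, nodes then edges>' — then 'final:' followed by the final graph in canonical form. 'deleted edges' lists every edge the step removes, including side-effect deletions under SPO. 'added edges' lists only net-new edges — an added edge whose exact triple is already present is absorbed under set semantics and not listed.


step 1: rule r1; match: 0->7, 1->1, 2->3, 3->19, 4->14; deleted nodes 14, 19; deleted edges (14,3,hold); (19,1,hold); added nodes (none); added edges (none); result: nodes: 1:s, 3:s, 4:s, 5:s, 6:s, 7:q1, 9:q2, 11:q3, 12:dot, 20:dot edges: (1,7,i); (3,7,i); (4,9,i); (4,11,i); (6,11,i); (9,1,o); (9,6,o); (12,6,hold); (20,4,hold)
step 2: rule r2; match: 0->9, 1->4, 2->1, 3->6, 4->20; deleted nodes 20; deleted edges (20,4,hold); added nodes 21, 22; added edges (21,1,hold); (22,6,hold); result: nodes: 1:s, 3:s, 4:s, 5:s, 6:s, 7:q1, 9:q2, 11:q3, 12:dot, 21:dot, 22:dot edges: (1,7,i); (3,7,i); (4,9,i); (4,11,i); (6,11,i); (9,1,o); (9,6,o); (12,6,hold); (21,1,hold); (22,6,hold)
final:
nodes: 1:s, 3:s, 4:s, 5:s, 6:s, 7:q1, 9:q2, 11:q3, 12:dot, 21:dot, 22:dot
edges: (1,7,i); (3,7,i); (4,9,i); (4,11,i); (6,11,i); (9,1,o); (9,6,o); (12,6,hold); (21,1,hold); (22,6,hold)


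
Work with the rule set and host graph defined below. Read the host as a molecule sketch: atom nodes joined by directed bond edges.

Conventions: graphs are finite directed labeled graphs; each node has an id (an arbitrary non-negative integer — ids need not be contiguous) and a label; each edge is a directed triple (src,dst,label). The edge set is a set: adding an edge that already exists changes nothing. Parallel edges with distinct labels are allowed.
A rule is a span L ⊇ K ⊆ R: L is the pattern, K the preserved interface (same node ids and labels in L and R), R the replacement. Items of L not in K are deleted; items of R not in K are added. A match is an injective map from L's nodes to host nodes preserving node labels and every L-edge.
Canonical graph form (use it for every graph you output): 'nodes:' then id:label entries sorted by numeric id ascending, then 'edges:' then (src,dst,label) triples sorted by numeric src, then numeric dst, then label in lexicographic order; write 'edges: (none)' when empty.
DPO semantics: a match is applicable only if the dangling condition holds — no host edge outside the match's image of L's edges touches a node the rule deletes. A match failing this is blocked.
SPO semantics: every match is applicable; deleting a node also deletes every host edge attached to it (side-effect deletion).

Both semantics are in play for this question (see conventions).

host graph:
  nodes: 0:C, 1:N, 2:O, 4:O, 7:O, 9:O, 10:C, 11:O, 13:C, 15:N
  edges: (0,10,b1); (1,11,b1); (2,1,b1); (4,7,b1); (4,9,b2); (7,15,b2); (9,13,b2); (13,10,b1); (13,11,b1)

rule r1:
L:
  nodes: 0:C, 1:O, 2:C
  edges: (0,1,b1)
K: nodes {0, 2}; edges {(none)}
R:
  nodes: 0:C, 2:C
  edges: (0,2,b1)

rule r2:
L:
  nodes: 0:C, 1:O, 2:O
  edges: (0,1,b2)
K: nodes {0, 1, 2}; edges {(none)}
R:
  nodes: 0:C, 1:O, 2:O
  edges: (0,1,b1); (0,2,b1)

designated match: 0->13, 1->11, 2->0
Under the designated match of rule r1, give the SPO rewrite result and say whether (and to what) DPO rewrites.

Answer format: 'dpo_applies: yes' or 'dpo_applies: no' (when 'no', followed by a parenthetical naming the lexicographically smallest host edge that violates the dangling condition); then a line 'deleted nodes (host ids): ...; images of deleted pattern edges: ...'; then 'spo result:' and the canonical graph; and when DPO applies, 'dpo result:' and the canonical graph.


dpo_applies: no
(the rule deletes node 11, which keeps host edge (1,11,b1) outside the match image — the dangling condition fails, DPO blocks; SPO proceeds and side-deletes such edges)
deleted nodes (host ids): 11; images of deleted pattern edges: (13,11,b1)
spo result:
nodes: 0:C, 1:N, 2:O, 4:O, 7:O, 9:O, 10:C, 13:C, 15:N
edges: (0,10,b1); (2,1,b1); (4,7,b1); (4,9,b2); (7,15,b2); (9,13,b2); (13,0,b1); (13,10,b1)


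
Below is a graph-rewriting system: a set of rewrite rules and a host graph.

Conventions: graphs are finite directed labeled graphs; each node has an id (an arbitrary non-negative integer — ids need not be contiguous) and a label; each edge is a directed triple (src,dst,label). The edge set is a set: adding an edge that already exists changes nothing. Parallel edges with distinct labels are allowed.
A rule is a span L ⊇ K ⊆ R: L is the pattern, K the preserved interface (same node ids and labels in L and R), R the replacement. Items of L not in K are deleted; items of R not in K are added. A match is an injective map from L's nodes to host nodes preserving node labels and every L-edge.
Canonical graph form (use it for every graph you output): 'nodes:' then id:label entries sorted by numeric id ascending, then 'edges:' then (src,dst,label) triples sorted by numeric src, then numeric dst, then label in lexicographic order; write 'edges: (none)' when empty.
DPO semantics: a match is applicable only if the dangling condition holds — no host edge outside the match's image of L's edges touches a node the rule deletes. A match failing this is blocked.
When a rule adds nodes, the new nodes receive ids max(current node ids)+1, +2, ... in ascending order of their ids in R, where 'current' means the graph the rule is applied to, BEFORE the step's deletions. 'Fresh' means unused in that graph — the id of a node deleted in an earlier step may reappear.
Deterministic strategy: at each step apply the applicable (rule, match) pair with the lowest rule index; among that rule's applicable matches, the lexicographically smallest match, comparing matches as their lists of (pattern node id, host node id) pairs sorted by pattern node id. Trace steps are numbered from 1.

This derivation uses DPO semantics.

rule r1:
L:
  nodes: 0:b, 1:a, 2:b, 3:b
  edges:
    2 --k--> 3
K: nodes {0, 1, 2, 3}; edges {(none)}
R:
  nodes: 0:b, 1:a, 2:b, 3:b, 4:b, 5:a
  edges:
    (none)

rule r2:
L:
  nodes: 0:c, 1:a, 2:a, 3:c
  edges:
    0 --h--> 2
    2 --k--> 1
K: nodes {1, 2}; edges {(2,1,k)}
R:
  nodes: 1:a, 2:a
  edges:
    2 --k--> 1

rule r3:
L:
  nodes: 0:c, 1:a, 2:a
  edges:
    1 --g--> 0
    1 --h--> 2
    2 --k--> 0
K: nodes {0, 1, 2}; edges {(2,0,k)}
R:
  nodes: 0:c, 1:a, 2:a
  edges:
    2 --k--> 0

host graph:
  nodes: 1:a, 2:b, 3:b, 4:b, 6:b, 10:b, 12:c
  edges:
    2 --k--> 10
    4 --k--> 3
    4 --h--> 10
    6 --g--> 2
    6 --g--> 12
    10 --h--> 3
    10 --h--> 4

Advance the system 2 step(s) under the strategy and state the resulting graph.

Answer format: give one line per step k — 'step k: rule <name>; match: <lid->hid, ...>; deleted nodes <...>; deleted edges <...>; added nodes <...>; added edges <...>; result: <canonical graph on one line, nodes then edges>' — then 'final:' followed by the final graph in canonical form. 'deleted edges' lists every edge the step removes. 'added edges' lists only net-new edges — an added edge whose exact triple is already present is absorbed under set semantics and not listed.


step 1: rule r1; match: 0->2, 1->1, 2->4, 3->3; deleted nodes (none); deleted edges (4,3,k); added nodes 13, 14; added edges (none); result: nodes: 1:a, 2:b, 3:b, 4:b, 6:b, 10:b, 12:c, 13:b, 14:a edges: (2,10,k); (4,10,h); (6,2,g); (6,12,g); (10,3,h); (10,4,h)
step 2: rule r1; match: 0->3, 1->1, 2->2, 3->10; deleted nodes (none); deleted edges (2,10,k); added nodes 15, 16; added edges (none); result: nodes: 1:a, 2:b, 3:b, 4:b, 6:b, 10:b, 12:c, 13:b, 14:a, 15:b, 16:a edges: (4,10,h); (6,2,g); (6,12,g); (10,3,h); (10,4,h)
final:
nodes: 1:a, 2:b, 3:b, 4:b, 6:b, 10:b, 12:c, 13:b, 14:a, 15:b, 16:a
edges: (4,10,h); (6,2,g); (6,12,g); (10,3,h); (10,4,h)


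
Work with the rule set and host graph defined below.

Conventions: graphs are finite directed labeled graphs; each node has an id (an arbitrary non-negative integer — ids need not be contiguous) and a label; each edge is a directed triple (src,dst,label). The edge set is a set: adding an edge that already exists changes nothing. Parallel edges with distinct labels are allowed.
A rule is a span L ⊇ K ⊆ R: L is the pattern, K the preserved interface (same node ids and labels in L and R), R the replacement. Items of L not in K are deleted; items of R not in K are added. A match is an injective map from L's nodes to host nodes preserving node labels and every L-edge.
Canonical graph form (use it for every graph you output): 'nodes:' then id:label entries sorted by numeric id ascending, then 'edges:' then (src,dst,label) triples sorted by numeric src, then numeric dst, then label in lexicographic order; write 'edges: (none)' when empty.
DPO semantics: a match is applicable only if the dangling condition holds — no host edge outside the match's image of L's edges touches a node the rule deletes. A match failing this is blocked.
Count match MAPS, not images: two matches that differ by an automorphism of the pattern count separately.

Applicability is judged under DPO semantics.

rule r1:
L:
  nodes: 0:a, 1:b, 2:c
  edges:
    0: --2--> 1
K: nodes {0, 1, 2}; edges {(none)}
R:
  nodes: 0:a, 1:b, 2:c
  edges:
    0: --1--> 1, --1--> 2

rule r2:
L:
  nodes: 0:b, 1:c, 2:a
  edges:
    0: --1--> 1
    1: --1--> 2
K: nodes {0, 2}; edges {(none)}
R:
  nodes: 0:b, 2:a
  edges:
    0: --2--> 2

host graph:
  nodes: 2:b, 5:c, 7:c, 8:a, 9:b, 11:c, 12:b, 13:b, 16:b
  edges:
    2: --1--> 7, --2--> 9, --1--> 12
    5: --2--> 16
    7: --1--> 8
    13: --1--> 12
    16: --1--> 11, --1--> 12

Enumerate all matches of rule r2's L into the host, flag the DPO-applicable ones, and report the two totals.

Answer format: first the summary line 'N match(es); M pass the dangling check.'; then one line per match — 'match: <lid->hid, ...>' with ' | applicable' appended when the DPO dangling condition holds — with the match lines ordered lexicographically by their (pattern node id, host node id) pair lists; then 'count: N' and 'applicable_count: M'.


1 match(es); 1 pass the dangling check.
match: 0->2, 1->7, 2->8 | applicable
count: 1
applicable_count: 1


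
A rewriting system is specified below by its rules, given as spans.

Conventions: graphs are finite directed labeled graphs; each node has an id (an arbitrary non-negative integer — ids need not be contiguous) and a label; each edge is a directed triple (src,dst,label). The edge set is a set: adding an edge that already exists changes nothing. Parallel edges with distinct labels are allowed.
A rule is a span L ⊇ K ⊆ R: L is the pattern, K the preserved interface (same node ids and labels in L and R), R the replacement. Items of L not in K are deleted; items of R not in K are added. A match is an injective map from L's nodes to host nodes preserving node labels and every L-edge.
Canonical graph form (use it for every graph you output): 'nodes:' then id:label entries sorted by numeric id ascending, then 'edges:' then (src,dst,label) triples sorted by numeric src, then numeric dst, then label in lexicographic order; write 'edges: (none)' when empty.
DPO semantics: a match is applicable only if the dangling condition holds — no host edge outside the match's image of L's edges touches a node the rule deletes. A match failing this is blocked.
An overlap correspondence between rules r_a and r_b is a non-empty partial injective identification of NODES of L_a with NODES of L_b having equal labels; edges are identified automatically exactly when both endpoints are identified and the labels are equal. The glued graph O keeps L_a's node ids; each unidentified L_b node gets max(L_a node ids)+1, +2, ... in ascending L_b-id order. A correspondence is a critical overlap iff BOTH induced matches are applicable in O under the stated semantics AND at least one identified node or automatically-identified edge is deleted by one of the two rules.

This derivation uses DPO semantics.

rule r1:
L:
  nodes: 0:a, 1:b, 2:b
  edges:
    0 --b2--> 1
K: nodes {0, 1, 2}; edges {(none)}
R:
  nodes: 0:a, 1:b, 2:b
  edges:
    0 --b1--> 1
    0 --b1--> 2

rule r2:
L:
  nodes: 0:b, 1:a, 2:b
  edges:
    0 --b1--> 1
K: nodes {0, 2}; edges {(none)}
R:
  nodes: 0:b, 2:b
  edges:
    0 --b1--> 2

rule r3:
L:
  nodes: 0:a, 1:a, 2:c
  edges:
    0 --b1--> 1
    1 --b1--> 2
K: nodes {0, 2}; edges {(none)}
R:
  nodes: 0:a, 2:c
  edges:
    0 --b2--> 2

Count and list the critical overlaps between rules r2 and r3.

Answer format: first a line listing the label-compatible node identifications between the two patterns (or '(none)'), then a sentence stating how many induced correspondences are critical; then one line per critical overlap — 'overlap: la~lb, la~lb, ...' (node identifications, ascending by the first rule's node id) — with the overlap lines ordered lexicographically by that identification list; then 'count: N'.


label-compatible node identifications between L(r2) and L(r3): 1~0, 1~1
0 of the induced correspondences are critical overlaps of r2 and r3.
count: 0


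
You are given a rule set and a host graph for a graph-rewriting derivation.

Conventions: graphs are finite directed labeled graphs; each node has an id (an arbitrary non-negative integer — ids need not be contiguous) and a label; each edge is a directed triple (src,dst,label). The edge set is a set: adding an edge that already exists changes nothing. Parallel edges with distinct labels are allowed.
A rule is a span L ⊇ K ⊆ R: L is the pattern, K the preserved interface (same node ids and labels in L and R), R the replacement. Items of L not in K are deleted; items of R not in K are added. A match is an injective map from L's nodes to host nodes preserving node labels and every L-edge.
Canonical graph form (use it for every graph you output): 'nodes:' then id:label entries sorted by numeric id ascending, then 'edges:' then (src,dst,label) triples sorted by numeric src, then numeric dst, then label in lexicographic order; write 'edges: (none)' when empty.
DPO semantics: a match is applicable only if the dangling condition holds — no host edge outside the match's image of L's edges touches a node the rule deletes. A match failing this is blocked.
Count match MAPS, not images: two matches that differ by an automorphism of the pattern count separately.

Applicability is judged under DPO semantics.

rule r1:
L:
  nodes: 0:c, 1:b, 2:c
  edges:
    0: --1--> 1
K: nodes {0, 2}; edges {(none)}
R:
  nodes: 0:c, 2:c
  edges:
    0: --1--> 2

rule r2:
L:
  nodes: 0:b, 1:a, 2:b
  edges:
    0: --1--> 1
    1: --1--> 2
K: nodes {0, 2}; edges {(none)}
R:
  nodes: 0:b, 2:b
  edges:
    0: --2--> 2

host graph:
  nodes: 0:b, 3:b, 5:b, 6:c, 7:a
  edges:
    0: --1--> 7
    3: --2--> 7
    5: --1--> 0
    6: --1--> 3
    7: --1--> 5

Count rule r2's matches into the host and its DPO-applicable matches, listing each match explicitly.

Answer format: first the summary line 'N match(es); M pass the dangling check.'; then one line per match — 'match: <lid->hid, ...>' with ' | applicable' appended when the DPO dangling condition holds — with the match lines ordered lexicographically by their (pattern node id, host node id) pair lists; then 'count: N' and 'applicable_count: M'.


1 match(es); 0 pass the dangling check.
match: 0->0, 1->7, 2->5
count: 1
applicable_count: 0


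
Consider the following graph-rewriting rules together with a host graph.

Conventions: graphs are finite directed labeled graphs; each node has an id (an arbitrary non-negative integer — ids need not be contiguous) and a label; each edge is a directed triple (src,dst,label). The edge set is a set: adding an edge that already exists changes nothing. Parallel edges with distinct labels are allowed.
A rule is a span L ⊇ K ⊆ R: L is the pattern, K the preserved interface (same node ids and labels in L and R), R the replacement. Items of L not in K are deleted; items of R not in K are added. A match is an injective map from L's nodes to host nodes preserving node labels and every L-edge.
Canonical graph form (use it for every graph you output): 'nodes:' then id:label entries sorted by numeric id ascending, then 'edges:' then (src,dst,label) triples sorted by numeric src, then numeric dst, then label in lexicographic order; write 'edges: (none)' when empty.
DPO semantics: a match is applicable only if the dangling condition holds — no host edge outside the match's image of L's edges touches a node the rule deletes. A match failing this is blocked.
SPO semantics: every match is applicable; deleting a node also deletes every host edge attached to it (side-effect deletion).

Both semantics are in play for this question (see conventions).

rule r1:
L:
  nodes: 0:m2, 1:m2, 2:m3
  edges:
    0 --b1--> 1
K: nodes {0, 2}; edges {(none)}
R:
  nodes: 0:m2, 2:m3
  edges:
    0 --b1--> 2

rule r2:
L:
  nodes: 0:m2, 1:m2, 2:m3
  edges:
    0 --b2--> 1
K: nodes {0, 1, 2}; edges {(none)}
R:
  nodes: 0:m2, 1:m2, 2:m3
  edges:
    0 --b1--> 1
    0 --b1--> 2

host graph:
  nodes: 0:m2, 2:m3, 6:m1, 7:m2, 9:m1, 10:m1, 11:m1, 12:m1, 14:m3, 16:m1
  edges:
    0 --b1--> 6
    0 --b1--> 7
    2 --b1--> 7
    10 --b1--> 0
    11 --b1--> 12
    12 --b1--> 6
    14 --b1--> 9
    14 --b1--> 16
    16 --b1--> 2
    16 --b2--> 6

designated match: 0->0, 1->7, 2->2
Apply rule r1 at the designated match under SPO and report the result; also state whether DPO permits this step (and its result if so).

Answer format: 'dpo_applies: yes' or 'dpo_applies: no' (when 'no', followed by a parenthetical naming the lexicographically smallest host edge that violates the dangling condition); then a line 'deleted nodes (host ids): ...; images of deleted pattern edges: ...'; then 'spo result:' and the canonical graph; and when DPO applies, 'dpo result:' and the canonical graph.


dpo_applies: no
(the rule deletes node 7, which keeps host edge (2,7,b1) outside the match image — the dangling condition fails, DPO blocks; SPO proceeds and side-deletes such edges)
deleted nodes (host ids): 7; images of deleted pattern edges: (0,7,b1)
spo result:
nodes: 0:m2, 2:m3, 6:m1, 9:m1, 10:m1, 11:m1, 12:m1, 14:m3, 16:m1
edges: (0,2,b1); (0,6,b1); (10,0,b1); (11,12,b1); (12,6,b1); (14,9,b1); (14,16,b1); (16,2,b1); (16,6,b2)


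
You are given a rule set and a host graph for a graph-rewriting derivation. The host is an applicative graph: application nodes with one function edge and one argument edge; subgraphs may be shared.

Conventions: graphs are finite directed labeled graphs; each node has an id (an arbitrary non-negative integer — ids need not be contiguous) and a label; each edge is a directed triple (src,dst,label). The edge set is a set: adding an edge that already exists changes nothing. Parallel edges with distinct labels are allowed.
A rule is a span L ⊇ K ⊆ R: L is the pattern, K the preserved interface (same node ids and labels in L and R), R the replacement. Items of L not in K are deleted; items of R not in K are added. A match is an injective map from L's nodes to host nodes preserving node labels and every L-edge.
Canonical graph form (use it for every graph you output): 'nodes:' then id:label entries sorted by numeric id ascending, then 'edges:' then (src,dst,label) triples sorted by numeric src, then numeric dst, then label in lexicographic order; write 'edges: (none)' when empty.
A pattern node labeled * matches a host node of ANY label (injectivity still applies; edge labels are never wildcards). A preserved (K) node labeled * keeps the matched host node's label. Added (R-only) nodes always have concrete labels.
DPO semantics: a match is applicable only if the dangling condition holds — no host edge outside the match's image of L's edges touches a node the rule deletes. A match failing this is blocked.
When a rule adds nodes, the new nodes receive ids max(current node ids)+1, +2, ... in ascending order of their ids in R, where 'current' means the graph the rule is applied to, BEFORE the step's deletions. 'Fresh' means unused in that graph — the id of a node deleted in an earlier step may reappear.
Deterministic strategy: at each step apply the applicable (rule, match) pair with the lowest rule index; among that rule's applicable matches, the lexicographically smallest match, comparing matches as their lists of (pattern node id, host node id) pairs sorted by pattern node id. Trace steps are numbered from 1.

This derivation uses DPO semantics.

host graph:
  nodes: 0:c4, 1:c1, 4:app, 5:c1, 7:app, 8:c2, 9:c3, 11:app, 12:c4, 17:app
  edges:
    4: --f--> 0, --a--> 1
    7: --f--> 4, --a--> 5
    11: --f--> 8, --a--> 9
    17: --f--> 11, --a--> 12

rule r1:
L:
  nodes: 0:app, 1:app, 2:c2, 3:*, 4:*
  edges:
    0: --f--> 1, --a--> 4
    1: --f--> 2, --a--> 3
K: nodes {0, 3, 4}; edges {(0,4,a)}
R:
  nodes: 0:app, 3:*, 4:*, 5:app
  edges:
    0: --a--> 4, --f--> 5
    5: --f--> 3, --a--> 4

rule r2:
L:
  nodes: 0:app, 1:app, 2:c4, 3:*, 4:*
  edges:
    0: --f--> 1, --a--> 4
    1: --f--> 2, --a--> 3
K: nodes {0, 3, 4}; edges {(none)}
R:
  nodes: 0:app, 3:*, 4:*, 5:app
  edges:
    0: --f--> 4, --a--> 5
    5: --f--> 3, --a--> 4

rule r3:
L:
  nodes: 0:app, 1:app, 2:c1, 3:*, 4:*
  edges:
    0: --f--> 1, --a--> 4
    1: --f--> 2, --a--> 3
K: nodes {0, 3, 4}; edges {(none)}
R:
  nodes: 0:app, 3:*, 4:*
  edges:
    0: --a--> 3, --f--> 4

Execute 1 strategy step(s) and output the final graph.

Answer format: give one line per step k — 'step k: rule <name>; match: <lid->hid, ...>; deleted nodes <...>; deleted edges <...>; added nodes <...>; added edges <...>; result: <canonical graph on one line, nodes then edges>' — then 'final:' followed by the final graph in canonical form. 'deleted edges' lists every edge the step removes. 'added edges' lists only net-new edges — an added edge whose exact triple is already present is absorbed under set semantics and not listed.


step 1: rule r1; match: 0->17, 1->11, 2->8, 3->9, 4->12; deleted nodes 8, 11; deleted edges (11,8,f); (11,9,a); (17,11,f); added nodes 18; added edges (17,18,f); (18,9,f); (18,12,a); result: nodes: 0:c4, 1:c1, 4:app, 5:c1, 7:app, 9:c3, 12:c4, 17:app, 18:app edges: (4,0,f); (4,1,a); (7,4,f); (7,5,a); (17,12,a); (17,18,f); (18,9,f); (18,12,a)
final:
nodes: 0:c4, 1:c1, 4:app, 5:c1, 7:app, 9:c3, 12:c4, 17:app, 18:app
edges: (4,0,f); (4,1,a); (7,4,f); (7,5,a); (17,12,a); (17,18,f); (18,9,f); (18,12,a)


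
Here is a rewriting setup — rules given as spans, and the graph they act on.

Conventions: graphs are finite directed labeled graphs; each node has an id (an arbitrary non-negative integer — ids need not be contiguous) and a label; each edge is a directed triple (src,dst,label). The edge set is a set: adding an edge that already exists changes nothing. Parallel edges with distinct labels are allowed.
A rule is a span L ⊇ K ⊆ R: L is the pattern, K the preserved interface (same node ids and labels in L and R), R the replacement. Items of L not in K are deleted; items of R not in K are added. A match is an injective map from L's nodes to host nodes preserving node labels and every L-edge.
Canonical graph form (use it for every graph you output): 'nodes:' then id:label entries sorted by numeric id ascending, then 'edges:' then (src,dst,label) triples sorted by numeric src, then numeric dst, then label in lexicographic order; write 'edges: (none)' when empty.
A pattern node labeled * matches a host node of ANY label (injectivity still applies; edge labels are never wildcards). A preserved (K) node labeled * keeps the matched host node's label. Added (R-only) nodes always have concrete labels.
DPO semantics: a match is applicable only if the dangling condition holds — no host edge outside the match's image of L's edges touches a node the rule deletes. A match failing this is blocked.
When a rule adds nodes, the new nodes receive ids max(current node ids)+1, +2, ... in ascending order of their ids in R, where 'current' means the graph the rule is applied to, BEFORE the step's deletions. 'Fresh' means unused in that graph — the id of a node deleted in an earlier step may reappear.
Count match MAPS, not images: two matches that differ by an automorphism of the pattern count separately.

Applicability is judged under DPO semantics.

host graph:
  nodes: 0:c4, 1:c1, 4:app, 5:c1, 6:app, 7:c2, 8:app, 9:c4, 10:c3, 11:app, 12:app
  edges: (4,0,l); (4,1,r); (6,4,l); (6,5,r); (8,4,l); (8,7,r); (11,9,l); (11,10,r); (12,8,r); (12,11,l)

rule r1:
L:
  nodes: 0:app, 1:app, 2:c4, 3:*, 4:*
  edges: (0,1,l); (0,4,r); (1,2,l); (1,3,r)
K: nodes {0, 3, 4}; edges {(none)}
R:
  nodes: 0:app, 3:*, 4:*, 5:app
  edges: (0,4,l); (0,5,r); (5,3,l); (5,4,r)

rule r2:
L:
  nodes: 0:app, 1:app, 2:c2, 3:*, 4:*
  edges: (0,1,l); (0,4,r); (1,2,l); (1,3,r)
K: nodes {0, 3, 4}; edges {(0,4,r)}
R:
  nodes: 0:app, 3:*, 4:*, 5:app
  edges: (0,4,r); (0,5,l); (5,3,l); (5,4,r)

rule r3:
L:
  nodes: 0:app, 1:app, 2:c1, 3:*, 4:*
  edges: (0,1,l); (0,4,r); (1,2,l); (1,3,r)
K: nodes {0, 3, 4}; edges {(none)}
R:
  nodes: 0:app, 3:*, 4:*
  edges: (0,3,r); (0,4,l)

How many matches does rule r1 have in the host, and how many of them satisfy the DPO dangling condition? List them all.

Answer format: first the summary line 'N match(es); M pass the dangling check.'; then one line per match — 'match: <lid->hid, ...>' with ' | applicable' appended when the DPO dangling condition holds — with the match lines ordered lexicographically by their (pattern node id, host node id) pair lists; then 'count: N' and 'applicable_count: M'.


3 match(es); 1 pass the dangling check.
match: 0->6, 1->4, 2->0, 3->1, 4->5
match: 0->8, 1->4, 2->0, 3->1, 4->7
match: 0->12, 1->11, 2->9, 3->10, 4->8 | applicable
count: 3
applicable_count: 1


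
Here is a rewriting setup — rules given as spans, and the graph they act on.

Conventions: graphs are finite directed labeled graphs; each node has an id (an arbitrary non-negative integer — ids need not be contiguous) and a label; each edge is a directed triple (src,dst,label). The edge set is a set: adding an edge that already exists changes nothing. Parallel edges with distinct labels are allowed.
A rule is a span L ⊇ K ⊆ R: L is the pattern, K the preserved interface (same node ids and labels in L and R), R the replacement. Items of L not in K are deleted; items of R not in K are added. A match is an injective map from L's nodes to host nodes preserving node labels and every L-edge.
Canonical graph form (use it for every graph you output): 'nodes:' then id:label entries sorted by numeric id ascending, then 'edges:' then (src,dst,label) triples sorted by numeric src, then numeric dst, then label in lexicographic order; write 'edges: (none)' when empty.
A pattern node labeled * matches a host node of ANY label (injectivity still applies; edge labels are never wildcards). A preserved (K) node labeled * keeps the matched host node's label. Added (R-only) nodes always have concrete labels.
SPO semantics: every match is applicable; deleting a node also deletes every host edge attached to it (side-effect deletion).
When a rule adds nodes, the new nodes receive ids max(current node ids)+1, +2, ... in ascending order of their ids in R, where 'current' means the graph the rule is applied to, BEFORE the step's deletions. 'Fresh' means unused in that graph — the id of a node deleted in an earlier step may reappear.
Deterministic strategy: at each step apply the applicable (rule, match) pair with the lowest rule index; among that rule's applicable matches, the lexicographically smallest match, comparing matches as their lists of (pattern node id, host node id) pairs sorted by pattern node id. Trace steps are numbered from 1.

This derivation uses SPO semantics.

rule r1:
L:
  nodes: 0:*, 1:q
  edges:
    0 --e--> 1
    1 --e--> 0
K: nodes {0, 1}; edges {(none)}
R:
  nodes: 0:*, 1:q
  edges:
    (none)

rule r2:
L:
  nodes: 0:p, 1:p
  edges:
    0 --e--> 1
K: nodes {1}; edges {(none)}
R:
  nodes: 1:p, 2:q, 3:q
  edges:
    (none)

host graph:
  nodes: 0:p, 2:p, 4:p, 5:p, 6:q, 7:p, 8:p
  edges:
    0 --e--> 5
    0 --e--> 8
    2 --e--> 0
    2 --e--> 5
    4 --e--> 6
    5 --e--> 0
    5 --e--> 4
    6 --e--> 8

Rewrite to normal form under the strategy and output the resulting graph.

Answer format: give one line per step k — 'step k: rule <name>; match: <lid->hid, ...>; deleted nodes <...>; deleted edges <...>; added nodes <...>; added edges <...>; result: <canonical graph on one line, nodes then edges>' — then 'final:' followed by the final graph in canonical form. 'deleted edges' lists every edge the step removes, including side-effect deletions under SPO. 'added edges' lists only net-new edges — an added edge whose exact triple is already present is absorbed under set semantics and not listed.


step 1: rule r2; match: 0->0, 1->5; deleted nodes 0; deleted edges (0,5,e); (0,8,e); (2,0,e); (5,0,e); added nodes 9, 10; added edges (none); result: nodes: 2:p, 4:p, 5:p, 6:q, 7:p, 8:p, 9:q, 10:q edges: (2,5,e); (4,6,e); (5,4,e); (6,8,e)
step 2: rule r2; match: 0->2, 1->5; deleted nodes 2; deleted edges (2,5,e); added nodes 11, 12; added edges (none); result: nodes: 4:p, 5:p, 6:q, 7:p, 8:p, 9:q, 10:q, 11:q, 12:q edges: (4,6,e); (5,4,e); (6,8,e)
step 3: rule r2; match: 0->5, 1->4; deleted nodes 5; deleted edges (5,4,e); added nodes 13, 14; added edges (none); result: nodes: 4:p, 6:q, 7:p, 8:p, 9:q, 10:q, 11:q, 12:q, 13:q, 14:q edges: (4,6,e); (6,8,e)
final:
nodes: 4:p, 6:q, 7:p, 8:p, 9:q, 10:q, 11:q, 12:q, 13:q, 14:q
edges: (4,6,e); (6,8,e)


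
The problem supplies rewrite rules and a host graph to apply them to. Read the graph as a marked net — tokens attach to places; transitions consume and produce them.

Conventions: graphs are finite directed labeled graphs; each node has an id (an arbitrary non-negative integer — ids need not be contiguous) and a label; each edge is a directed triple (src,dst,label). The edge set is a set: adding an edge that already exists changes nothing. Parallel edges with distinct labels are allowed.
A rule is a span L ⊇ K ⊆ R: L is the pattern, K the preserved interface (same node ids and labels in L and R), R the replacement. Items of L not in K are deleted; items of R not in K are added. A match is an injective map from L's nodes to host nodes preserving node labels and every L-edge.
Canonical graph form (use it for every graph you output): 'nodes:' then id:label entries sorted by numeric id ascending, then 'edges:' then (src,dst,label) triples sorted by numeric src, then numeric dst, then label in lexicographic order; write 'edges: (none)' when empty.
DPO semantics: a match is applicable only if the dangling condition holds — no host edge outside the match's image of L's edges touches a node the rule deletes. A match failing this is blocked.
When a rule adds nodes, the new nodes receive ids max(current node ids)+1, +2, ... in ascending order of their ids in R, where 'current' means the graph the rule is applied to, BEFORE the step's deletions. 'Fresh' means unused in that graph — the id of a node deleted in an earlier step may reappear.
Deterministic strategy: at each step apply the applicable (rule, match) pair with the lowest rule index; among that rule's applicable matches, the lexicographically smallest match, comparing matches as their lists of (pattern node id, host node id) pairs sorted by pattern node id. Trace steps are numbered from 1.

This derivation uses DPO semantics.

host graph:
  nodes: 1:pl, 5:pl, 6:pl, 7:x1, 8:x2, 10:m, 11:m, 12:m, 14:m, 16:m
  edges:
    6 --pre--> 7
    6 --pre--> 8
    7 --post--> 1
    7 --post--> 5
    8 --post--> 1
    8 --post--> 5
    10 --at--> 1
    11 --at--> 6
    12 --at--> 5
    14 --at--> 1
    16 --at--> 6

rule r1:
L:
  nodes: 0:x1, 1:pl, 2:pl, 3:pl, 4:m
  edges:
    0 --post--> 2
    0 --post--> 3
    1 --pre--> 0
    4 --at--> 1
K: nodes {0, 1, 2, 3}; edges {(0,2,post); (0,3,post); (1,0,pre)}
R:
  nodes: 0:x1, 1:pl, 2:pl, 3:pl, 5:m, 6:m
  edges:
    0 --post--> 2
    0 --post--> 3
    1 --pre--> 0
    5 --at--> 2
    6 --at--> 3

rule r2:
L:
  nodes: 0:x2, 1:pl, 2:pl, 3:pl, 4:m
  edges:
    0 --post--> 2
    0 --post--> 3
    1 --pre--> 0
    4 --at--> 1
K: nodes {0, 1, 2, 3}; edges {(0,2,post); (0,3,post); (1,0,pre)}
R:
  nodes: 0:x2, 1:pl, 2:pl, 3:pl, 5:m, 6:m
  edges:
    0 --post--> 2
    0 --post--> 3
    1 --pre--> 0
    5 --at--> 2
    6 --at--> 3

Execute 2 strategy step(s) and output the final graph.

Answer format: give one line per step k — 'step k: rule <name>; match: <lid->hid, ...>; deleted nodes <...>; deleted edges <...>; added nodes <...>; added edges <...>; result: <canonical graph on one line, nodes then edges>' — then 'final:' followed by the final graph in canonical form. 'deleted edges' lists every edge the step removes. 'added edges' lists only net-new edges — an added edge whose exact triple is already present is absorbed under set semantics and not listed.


step 1: rule r1; match: 0->7, 1->6, 2->1, 3->5, 4->11; deleted nodes 11; deleted edges (11,6,at); added nodes 17, 18; added edges (17,1,at); (18,5,at); result: nodes: 1:pl, 5:pl, 6:pl, 7:x1, 8:x2, 10:m, 12:m, 14:m, 16:m, 17:m, 18:m edges: (6,7,pre); (6,8,pre); (7,1,post); (7,5,post); (8,1,post); (8,5,post); (10,1,at); (12,5,at); (14,1,at); (16,6,at); (17,1,at); (18,5,at)
step 2: rule r1; match: 0->7, 1->6, 2->1, 3->5, 4->16; deleted nodes 16; deleted edges (16,6,at); added nodes 19, 20; added edges (19,1,at); (20,5,at); result: nodes: 1:pl, 5:pl, 6:pl, 7:x1, 8:x2, 10:m, 12:m, 14:m, 17:m, 18:m, 19:m, 20:m edges: (6,7,pre); (6,8,pre); (7,1,post); (7,5,post); (8,1,post); (8,5,post); (10,1,at); (12,5,at); (14,1,at); (17,1,at); (18,5,at); (19,1,at); (20,5,at)
final:
nodes: 1:pl, 5:pl, 6:pl, 7:x1, 8:x2, 10:m, 12:m, 14:m, 17:m, 18:m, 19:m, 20:m
edges: (6,7,pre); (6,8,pre); (7,1,post); (7,5,post); (8,1,post); (8,5,post); (10,1,at); (12,5,at); (14,1,at); (17,1,at); (18,5,at); (19,1,at); (20,5,at)
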